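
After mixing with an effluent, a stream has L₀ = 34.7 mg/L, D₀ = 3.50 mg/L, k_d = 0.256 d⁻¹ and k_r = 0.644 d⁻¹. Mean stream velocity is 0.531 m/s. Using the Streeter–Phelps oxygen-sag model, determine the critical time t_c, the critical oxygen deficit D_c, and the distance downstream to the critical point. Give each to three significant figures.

t_c = [1/(k_r−k_d)] ln[(k_r/k_d)(1 − D₀(k_r−k_d)/(k_d L₀))]
= [1/(0.644−0.256)] ln[(0.644/0.256)(1 − 3.50×0.3880/(0.256×34.7))]
= (1/0.3880) ln[2.516 × 0.8471] = 2.577 × ln(2.131) = 2.577 × 0.7566 = 1.950 d.
L(t_c) = L₀ e^(−k_d t_c) = 34.7 × 0.6070 = 21.06 mg/L, and at the critical point k_r D_c = k_d L, so D_c = (0.256/0.644) × 21.06 = 8.373 mg/L.
x_c = v t_c = 0.531 m/s × 1.950 d × 86400 s/d = 89460 m ≈ 89.5 km.

t_c ≈ 1.95 d; D_c ≈ 8.37 mg/L; x_c ≈ 89.5 km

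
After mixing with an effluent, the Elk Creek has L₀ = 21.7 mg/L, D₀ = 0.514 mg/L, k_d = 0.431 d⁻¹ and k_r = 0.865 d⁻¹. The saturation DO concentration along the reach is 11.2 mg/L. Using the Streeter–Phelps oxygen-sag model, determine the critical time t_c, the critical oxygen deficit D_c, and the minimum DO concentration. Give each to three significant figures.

With k_r/k_d = 2.007 and 1 − D₀(k_r−k_d)/(k_d L₀) = 0.9761,
t_c = ln(2.007 × 0.9761) / (0.865 − 0.431) = ln(1.959) / 0.4340 = 0.6725/0.4340 = 1.549 d.
L(t_c) = L₀ e^(−k_d t_c) = 21.7 × 0.5128 = 11.13 mg/L, and at the critical point k_r D_c = k_d L, so D_c = (0.431/0.865) × 11.13 = 5.545 mg/L.
Minimum DO = C_s − D_c = 11.2 − 5.545 = 5.655 mg/L.

t_c ≈ 1.55 d; D_c ≈ 5.54 mg/L; min DO ≈ 5.66 mg/L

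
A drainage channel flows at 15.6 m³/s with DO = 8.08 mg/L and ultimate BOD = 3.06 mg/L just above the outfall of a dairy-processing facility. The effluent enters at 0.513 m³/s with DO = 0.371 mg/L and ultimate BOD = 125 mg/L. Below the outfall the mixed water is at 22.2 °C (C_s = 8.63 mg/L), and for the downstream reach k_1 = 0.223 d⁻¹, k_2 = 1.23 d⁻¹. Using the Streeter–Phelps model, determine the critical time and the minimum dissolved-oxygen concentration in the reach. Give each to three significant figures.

t_c ≈ 0.972 d; minimum DO ≈ 7.62 mg/L

Mixed DO = (15.6×8.08 + 0.513×0.371)/(15.6+0.513) = 126.2/16.11 = 7.835 mg/L.
Mixed L₀ = (15.6×3.06 + 0.513×125)/(16.11) = 111.9/16.11 = 6.942 mg/L.
Initial deficit D₀ = C_s − DO₀ = 8.63 − 7.835 = 0.7954 mg/L.
t_c = (1/1.007) ln[(1.23/0.223)(1 − 0.7954×1.007/(0.223×6.942))] = 0.9930 × ln(2.662) = 0.9722 d.
D_c = (0.223/1.23) × 6.942 × e^(−0.223×0.9722) = 0.1813 × 6.942 × 0.8051 = 1.013 mg/L.
Minimum DO = 8.63 − 1.013 = 7.617 mg/L.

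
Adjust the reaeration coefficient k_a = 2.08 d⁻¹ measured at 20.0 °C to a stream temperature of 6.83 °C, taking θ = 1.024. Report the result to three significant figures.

k_a ≈ 1.52 d⁻¹

k_a(T₂) = k_a(T₁) · θ^(T₂−T₁) = 2.08 × 1.024^(6.83−20.0)
= 2.08 × 1.024^-13.2 = 2.08 × 0.7317 = 1.522 d⁻¹.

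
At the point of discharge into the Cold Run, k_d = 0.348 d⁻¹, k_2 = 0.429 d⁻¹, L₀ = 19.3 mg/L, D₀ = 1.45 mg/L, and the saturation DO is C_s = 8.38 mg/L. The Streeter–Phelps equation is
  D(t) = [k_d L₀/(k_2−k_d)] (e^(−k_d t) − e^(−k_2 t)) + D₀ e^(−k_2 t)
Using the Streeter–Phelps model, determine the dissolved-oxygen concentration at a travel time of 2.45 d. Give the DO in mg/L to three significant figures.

k_d L₀/(k_2−k_d) = 0.348×19.3/(0.429−0.348) = 6.716/0.08100 = 82.92 mg/L.
e^(−k_d t) = e^(−0.348×2.450) = 0.4263; e^(−k_2 t) = e^(−0.429×2.450) = 0.3496.
D = 82.92 × (0.4263 − 0.3496) + 1.45 × 0.3496 = 6.363 + 0.5069 = 6.870 mg/L.
DO = C_s − D = 8.38 − 6.870 = 1.510 mg/L.

DO ≈ 1.51 mg/L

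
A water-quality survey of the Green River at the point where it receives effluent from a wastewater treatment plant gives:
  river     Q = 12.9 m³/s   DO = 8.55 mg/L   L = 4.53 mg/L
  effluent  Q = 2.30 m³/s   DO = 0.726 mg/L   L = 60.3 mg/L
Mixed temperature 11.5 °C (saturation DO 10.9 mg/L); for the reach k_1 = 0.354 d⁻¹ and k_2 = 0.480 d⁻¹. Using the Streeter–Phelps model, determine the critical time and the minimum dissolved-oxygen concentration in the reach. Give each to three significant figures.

t_c ≈ 1.61 d; minimum DO ≈ 5.48 mg/L

Mixed DO = (12.9×8.55 + 2.30×0.726)/(12.9+2.30) = 112.0/15.20 = 7.366 mg/L.
Mixed L₀ = (12.9×4.53 + 2.30×60.3)/(15.20) = 197.1/15.20 = 12.97 mg/L.
Initial deficit D₀ = C_s − DO₀ = 10.9 − 7.366 = 3.534 mg/L.
t_c = (1/0.1260) ln[(0.480/0.354)(1 − 3.534×0.1260/(0.354×12.97))] = 7.937 × ln(1.224) = 1.607 d.
D_c = (0.354/0.480) × 12.97 × e^(−0.354×1.607) = 0.7375 × 12.97 × 0.5662 = 5.415 mg/L.
Minimum DO = 10.9 − 5.415 = 5.485 mg/L.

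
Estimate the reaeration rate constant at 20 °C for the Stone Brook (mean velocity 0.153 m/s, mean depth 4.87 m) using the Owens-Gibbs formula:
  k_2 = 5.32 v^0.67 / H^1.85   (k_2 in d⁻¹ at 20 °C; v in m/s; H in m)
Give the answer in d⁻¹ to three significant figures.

k_2 = 5.32 × 0.153^0.67 / 4.87^1.85 = 5.32 × 0.2843 / 18.70 = 0.08086 d⁻¹.

k_2 ≈ 0.0809 d⁻¹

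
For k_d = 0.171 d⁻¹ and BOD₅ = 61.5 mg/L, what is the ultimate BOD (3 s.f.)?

L₀ ≈ 107 mg/L

BOD₅ = L₀(1 − e^(−5k_d)) ⇒ L₀ = BOD₅ / (1 − e^(−5×0.171))
= 61.5 / (1 − 0.4253) = 61.5 / 0.5747 = 107.0 mg/L.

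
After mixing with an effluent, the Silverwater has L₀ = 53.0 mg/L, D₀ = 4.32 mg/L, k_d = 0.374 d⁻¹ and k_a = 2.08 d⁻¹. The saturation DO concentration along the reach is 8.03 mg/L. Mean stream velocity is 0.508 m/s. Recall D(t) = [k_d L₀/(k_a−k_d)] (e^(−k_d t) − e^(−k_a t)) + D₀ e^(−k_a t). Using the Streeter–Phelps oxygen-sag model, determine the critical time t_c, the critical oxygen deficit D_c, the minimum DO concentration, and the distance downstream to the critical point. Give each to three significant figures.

t_c ≈ 0.733 d; D_c ≈ 7.24 mg/L; min DO ≈ 0.786 mg/L; x_c ≈ 32.2 km

At the critical point dD/dt = 0, so k_d L₀ e^(−k_d t) = k_a D. Substituting D(t) from the Streeter–Phelps equation and solving for t gives
t_c = ln[(k_a/k_d)(1 − D₀(k_a−k_d)/(k_d L₀))] / (k_a−k_d).
Here k_a−k_d = 1.706 d⁻¹ and 1 − D₀(k_a−k_d)/(k_d L₀) = 1 − 4.32×1.706/(0.374×53.0) = 0.6282, so
t_c = ln(5.561 × 0.6282) / 1.706 = 1.251 / 1.706 = 0.7333 d.
D_c = (k_d/k_a) L₀ e^(−k_d t_c) = (0.374/2.08) × 53.0 × e^(−0.374×0.7333) = 0.1798 × 53.0 × 0.7601 = 7.244 mg/L.
Minimum DO = C_s − D_c = 8.03 − 7.244 = 0.7859 mg/L.
x_c = v t_c = 0.508 m/s × 0.7333 d × 86400 s/d = 32180 m ≈ 32.2 km.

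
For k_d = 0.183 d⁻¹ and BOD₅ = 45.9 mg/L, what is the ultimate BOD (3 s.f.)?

L₀ ≈ 76.6 mg/L

BOD₅ = L₀(1 − e^(−5k_d)) ⇒ L₀ = BOD₅ / (1 − e^(−5×0.183))
= 45.9 / (1 − 0.4005) = 45.9 / 0.5995 = 76.57 mg/L.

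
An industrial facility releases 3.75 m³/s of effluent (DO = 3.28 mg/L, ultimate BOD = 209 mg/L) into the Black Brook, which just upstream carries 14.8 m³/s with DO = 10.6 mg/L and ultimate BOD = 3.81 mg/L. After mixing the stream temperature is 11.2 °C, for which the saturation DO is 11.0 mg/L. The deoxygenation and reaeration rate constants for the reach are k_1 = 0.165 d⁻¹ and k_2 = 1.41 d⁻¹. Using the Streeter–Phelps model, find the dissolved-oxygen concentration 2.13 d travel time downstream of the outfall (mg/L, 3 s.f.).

Mixed DO = (14.8×10.6 + 3.75×3.28)/(14.8+3.75) = 169.2/18.55 = 9.120 mg/L.
Mixed L₀ = (14.8×3.81 + 3.75×209)/(18.55) = 840.1/18.55 = 45.29 mg/L.
Initial deficit D₀ = C_s − DO₀ = 11.0 − 9.120 = 1.880 mg/L.
D(2.13) = [0.165×45.29/(1.41−0.165)](e^(−0.165×2.13) − e^(−1.41×2.13)) + 1.880 e^(−1.41×2.13)
= 6.002 × (0.7037 − 0.04962) + 1.880 × 0.04962 = 4.019 mg/L.
DO = 11.0 − 4.019 = 6.981 mg/L.

DO ≈ 6.98 mg/L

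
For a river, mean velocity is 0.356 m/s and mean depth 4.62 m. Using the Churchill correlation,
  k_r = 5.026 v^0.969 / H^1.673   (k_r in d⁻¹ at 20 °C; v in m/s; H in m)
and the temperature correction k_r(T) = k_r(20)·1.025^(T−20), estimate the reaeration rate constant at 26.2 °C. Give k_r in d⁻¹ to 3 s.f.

k_r ≈ 0.166 d⁻¹

k_r(20) = 5.026 × 0.356^0.969 / 4.62^1.673 = 5.026 × 0.3676 / 12.94 = 0.1428 d⁻¹.
k_r(26.2) = 0.1428 × 1.025^(26.2−20) = 0.1428 × 1.165 = 0.1664 d⁻¹.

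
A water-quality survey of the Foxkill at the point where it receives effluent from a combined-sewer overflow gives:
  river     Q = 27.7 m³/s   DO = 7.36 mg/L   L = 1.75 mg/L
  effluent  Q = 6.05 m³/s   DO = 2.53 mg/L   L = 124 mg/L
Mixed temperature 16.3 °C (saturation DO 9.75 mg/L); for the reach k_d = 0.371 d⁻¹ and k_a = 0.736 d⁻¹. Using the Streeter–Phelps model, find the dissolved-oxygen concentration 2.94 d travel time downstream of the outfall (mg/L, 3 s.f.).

Mixed DO = (27.7×7.36 + 6.05×2.53)/(27.7+6.05) = 219.2/33.75 = 6.494 mg/L.
Mixed L₀ = (27.7×1.75 + 6.05×124)/(33.75) = 798.7/33.75 = 23.66 mg/L.
Initial deficit D₀ = C_s − DO₀ = 9.75 − 6.494 = 3.256 mg/L.
D(2.94) = [0.371×23.66/(0.736−0.371)](e^(−0.371×2.94) − e^(−0.736×2.94)) + 3.256 e^(−0.736×2.94)
= 24.05 × (0.3360 − 0.1149) + 3.256 × 0.1149 = 5.692 mg/L.
DO = 9.75 − 5.692 = 4.058 mg/L.

DO ≈ 4.06 mg/L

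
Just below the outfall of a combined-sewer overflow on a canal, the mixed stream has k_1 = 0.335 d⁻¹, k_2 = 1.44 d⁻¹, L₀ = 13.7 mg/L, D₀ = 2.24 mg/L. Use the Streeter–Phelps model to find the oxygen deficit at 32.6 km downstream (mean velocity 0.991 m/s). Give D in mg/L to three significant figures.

Travel time t = x/v = 32.6 km / (0.991 m/s) = 32600 m / 0.991 m/s = 32900 s = 0.3807 d.
k_1 L₀/(k_2−k_1) = 0.335×13.7/(1.44−0.335) = 4.590/1.105 = 4.153 mg/L.
e^(−k_1 t) = e^(−0.335×0.3807) = 0.8803; e^(−k_2 t) = e^(−1.44×0.3807) = 0.5780.
D = 4.153 × (0.8803 − 0.5780) + 2.24 × 0.5780 = 1.256 + 1.295 = 2.550 mg/L.

D ≈ 2.55 mg/L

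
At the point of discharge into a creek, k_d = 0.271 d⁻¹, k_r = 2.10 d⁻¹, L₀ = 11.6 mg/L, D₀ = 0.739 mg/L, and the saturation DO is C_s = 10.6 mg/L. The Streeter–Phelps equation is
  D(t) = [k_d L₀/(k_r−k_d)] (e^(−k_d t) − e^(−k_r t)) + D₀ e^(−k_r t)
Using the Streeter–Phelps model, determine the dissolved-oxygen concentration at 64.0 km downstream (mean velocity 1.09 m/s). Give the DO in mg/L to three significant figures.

Travel time t = x/v = 64.0 km / (1.09 m/s) = 64000 m / 1.09 m/s = 58720 s = 0.6796 d.
k_d L₀/(k_r−k_d) = 0.271×11.6/(2.10−0.271) = 3.144/1.829 = 1.719 mg/L.
e^(−k_d t) = e^(−0.271×0.6796) = 0.8318; e^(−k_r t) = e^(−2.10×0.6796) = 0.2400.
D = 1.719 × (0.8318 − 0.2400) + 0.739 × 0.2400 = 1.017 + 0.1774 = 1.195 mg/L.
DO = C_s − D = 10.6 − 1.195 = 9.405 mg/L.

DO ≈ 9.41 mg/L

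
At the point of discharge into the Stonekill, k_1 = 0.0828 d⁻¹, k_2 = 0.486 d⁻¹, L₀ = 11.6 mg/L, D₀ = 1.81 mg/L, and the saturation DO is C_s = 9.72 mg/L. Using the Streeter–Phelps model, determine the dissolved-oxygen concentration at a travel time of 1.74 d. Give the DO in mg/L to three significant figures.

DO ≈ 7.90 mg/L

k_1 L₀/(k_2−k_1) = 0.0828×11.6/(0.486−0.0828) = 0.9605/0.4032 = 2.382 mg/L.
e^(−k_1 t) = e^(−0.0828×1.740) = 0.8658; e^(−k_2 t) = e^(−0.486×1.740) = 0.4293.
D = 2.382 × (0.8658 − 0.4293) + 1.81 × 0.4293 = 1.040 + 0.7770 = 1.817 mg/L.
DO = C_s − D = 9.72 − 1.817 = 7.903 mg/L.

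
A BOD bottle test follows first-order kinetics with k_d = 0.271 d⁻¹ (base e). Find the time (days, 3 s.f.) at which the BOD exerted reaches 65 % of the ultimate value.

t ≈ 3.87 d

y/L₀ = 1 − e^(−k_d t) = 0.65 ⇒ e^(−k_d t) = 0.350
t = −ln(0.350) / 0.271 = 1.050 / 0.271 = 3.874 d.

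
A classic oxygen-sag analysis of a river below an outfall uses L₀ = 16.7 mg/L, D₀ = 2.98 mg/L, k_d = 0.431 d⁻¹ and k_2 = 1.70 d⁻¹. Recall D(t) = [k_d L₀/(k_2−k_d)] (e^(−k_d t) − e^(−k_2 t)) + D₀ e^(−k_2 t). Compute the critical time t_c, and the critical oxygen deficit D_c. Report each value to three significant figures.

t_c ≈ 0.494 d; D_c ≈ 3.42 mg/L

t_c = [1/(k_2−k_d)] ln[(k_2/k_d)(1 − D₀(k_2−k_d)/(k_d L₀))]
= [1/(1.70−0.431)] ln[(1.70/0.431)(1 − 2.98×1.269/(0.431×16.7))]
= (1/1.269) ln[3.944 × 0.4746] = 0.7880 × ln(1.872) = 0.7880 × 0.6270 = 0.4941 d.
L(t_c) = L₀ e^(−k_d t_c) = 16.7 × 0.8082 = 13.50 mg/L, and at the critical point k_2 D_c = k_d L, so D_c = (0.431/1.70) × 13.50 = 3.422 mg/L.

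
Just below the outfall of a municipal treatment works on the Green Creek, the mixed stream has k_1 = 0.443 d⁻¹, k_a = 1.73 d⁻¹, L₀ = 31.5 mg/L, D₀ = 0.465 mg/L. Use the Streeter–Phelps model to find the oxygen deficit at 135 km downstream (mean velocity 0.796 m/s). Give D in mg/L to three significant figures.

D ≈ 4.20 mg/L

Travel time t = x/v = 135 km / (0.796 m/s) = 135000 m / 0.796 m/s = 169600 s = 1.963 d.
k_1 L₀/(k_a−k_1) = 0.443×31.5/(1.73−0.443) = 13.95/1.287 = 10.84 mg/L.
e^(−k_1 t) = e^(−0.443×1.963) = 0.4191; e^(−k_a t) = e^(−1.73×1.963) = 0.03351.
D = 10.84 × (0.4191 − 0.03351) + 0.465 × 0.03351 = 4.181 + 0.01558 = 4.197 mg/L.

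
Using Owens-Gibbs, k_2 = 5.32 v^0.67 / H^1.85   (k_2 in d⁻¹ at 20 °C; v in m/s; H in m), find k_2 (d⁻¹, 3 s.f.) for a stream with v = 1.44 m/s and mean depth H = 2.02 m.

k_2 ≈ 1.85 d⁻¹

k_2 = 5.32 × 1.44^0.67 / 2.02^1.85 = 5.32 × 1.277 / 3.672 = 1.850 d⁻¹.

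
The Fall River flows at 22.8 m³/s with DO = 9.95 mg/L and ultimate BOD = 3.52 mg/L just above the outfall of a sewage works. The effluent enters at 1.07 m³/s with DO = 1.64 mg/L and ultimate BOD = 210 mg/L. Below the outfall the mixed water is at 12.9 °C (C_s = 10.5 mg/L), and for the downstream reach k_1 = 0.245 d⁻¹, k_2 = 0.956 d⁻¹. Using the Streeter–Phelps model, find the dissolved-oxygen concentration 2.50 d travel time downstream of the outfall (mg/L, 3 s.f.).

Mixed DO = (22.8×9.95 + 1.07×1.64)/(22.8+1.07) = 228.6/23.87 = 9.577 mg/L.
Mixed L₀ = (22.8×3.52 + 1.07×210)/(23.87) = 305.0/23.87 = 12.78 mg/L.
Initial deficit D₀ = C_s − DO₀ = 10.5 − 9.577 = 0.9225 mg/L.
D(2.50) = [0.245×12.78/(0.956−0.245)](e^(−0.245×2.50) − e^(−0.956×2.50)) + 0.9225 e^(−0.956×2.50)
= 4.402 × (0.5420 − 0.09163) + 0.9225 × 0.09163 = 2.067 mg/L.
DO = 10.5 − 2.067 = 8.433 mg/L.

DO ≈ 8.43 mg/L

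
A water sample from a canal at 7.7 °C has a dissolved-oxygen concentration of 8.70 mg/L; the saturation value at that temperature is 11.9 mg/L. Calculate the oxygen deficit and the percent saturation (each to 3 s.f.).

D ≈ 3.20 mg/L; 73.1 % saturation

D = C_s − C = 11.9 − 8.70 = 3.20 mg/L.
% saturation = 8.70/11.9 × 100 = 73.1 %.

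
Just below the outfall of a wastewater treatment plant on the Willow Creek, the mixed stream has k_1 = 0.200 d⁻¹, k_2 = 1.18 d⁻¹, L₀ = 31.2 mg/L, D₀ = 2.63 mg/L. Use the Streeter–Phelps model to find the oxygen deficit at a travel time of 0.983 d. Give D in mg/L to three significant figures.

k_1 L₀/(k_2−k_1) = 0.200×31.2/(1.18−0.200) = 6.240/0.9800 = 6.367 mg/L.
e^(−k_1 t) = e^(−0.200×0.9830) = 0.8215; e^(−k_2 t) = e^(−1.18×0.9830) = 0.3135.
D = 6.367 × (0.8215 − 0.3135) + 2.63 × 0.3135 = 3.235 + 0.8245 = 4.059 mg/L.

D ≈ 4.06 mg/L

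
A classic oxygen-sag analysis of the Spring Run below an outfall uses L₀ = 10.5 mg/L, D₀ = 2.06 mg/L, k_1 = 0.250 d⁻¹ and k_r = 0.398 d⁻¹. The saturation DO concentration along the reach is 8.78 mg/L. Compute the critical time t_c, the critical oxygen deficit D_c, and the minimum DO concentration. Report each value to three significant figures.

t_c ≈ 2.31 d; D_c ≈ 3.70 mg/L; min DO ≈ 5.08 mg/L

t_c = [1/(k_r−k_1)] ln[(k_r/k_1)(1 − D₀(k_r−k_1)/(k_1 L₀))]
= [1/(0.398−0.250)] ln[(0.398/0.250)(1 − 2.06×0.1480/(0.250×10.5))]
= (1/0.1480) ln[1.592 × 0.8839] = 6.757 × ln(1.407) = 6.757 × 0.3415 = 2.308 d.
D_c = (k_1/k_r) L₀ e^(−k_1 t_c) = (0.250/0.398) × 10.5 × e^(−0.250×2.308) = 0.6281 × 10.5 × 0.5616 = 3.704 mg/L.
Minimum DO = C_s − D_c = 8.78 − 3.704 = 5.076 mg/L.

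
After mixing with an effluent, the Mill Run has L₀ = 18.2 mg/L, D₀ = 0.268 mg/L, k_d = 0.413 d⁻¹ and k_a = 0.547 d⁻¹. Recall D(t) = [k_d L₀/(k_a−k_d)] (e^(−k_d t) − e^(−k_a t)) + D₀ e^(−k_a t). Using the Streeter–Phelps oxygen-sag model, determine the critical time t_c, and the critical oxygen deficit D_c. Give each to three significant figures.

t_c = [1/(k_a−k_d)] ln[(k_a/k_d)(1 − D₀(k_a−k_d)/(k_d L₀))]
= [1/(0.547−0.413)] ln[(0.547/0.413)(1 − 0.268×0.1340/(0.413×18.2))]
= (1/0.1340) ln[1.324 × 0.9952] = 7.463 × ln(1.318) = 7.463 × 0.2762 = 2.061 d.
D_c = (k_d/k_a) L₀ e^(−k_d t_c) = (0.413/0.547) × 18.2 × e^(−0.413×2.061) = 0.7550 × 18.2 × 0.4269 = 5.866 mg/L.

t_c ≈ 2.06 d; D_c ≈ 5.87 mg/L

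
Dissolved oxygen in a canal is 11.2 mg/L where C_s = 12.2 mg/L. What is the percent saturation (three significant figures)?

91.8 % saturation

% saturation = C/C_s × 100 = 11.2/12.2 × 100 = 91.8 %.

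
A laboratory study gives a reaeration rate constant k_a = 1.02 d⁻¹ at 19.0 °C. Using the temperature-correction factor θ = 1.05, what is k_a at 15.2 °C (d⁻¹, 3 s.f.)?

k_a(T₂) = k_a(T₁) · θ^(T₂−T₁) = 1.02 × 1.05^(15.2−19.0)
= 1.02 × 1.05^-3.80 = 1.02 × 0.8308 = 0.8474 d⁻¹.

k_a ≈ 0.847 d⁻¹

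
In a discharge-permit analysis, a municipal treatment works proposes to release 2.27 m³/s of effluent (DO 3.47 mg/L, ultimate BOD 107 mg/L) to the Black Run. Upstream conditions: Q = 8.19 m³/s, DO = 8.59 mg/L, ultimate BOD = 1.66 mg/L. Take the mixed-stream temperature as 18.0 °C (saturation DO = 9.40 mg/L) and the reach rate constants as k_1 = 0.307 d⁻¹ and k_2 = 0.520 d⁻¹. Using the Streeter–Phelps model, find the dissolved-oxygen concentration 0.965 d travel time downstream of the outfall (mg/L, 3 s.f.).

Mixed DO = (8.19×8.59 + 2.27×3.47)/(8.19+2.27) = 78.23/10.46 = 7.479 mg/L.
Mixed L₀ = (8.19×1.66 + 2.27×107)/(10.46) = 256.5/10.46 = 24.52 mg/L.
Initial deficit D₀ = C_s − DO₀ = 9.40 − 7.479 = 1.921 mg/L.
D(0.965) = [0.307×24.52/(0.520−0.307)](e^(−0.307×0.965) − e^(−0.520×0.965)) + 1.921 e^(−0.520×0.965)
= 35.34 × (0.7436 − 0.6054) + 1.921 × 0.6054 = 6.046 mg/L.
DO = 9.40 − 6.046 = 3.354 mg/L.

DO ≈ 3.35 mg/L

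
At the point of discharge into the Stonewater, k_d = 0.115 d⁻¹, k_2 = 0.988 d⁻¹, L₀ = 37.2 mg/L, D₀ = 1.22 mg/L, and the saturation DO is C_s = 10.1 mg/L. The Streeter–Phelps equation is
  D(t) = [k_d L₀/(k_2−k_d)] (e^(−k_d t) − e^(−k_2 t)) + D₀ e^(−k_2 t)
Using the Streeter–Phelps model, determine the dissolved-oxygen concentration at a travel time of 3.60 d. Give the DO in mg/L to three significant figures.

DO ≈ 6.97 mg/L

k_d L₀/(k_2−k_d) = 0.115×37.2/(0.988−0.115) = 4.278/0.8730 = 4.900 mg/L.
e^(−k_d t) = e^(−0.115×3.600) = 0.6610; e^(−k_2 t) = e^(−0.988×3.600) = 0.02853.
D = 4.900 × (0.6610 − 0.02853) + 1.22 × 0.02853 = 3.099 + 0.03481 = 3.134 mg/L.
DO = C_s − D = 10.1 − 3.134 = 6.966 mg/L.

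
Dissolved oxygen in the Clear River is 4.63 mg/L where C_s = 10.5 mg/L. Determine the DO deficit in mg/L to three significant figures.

D ≈ 5.87 mg/L

D = C_s − C = 10.5 − 4.63 = 5.87 mg/L.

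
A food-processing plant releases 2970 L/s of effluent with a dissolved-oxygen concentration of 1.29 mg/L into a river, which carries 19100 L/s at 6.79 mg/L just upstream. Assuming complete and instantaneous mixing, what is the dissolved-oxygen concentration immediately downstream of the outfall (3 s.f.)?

6.05 mg/L

Flow-weighted mixing: C = (Q_r C_r + Q_w C_w)/(Q_r + Q_w)
= (19100×6.79 + 2970×1.29)/(19100 + 2970) = 133500/22070 = 6.050 mg/L.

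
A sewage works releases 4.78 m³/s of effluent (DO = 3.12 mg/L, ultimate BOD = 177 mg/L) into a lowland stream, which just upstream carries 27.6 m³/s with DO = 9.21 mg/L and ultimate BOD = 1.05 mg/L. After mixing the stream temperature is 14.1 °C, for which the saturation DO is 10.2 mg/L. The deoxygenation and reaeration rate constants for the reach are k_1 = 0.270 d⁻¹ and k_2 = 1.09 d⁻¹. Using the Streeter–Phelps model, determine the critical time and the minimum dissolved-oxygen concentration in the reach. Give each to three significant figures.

Mixed DO = (27.6×9.21 + 4.78×3.12)/(27.6+4.78) = 269.1/32.38 = 8.311 mg/L.
Mixed L₀ = (27.6×1.05 + 4.78×177)/(32.38) = 875.0/32.38 = 27.02 mg/L.
Initial deficit D₀ = C_s − DO₀ = 10.2 − 8.311 = 1.889 mg/L.
t_c = (1/0.8200) ln[(1.09/0.270)(1 − 1.889×0.8200/(0.270×27.02))] = 1.220 × ln(3.180) = 1.411 d.
D_c = (0.270/1.09) × 27.02 × e^(−0.270×1.411) = 0.2477 × 27.02 × 0.6832 = 4.574 mg/L.
Minimum DO = 10.2 − 4.574 = 5.626 mg/L.

t_c ≈ 1.41 d; minimum DO ≈ 5.63 mg/L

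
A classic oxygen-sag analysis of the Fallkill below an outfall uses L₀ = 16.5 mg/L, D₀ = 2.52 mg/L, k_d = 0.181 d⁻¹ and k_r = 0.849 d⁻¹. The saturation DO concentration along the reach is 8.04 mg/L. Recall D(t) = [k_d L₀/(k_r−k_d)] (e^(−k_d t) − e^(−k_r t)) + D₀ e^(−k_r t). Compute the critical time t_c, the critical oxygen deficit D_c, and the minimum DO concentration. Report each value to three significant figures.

t_c ≈ 1.07 d; D_c ≈ 2.90 mg/L; min DO ≈ 5.14 mg/L

With k_r/k_d = 4.691 and 1 − D₀(k_r−k_d)/(k_d L₀) = 0.4363,
t_c = ln(4.691 × 0.4363) / (0.849 − 0.181) = ln(2.047) / 0.6680 = 0.7162/0.6680 = 1.072 d.
L(t_c) = L₀ e^(−k_d t_c) = 16.5 × 0.8236 = 13.59 mg/L, and at the critical point k_r D_c = k_d L, so D_c = (0.181/0.849) × 13.59 = 2.897 mg/L.
Minimum DO = C_s − D_c = 8.04 − 2.897 = 5.143 mg/L.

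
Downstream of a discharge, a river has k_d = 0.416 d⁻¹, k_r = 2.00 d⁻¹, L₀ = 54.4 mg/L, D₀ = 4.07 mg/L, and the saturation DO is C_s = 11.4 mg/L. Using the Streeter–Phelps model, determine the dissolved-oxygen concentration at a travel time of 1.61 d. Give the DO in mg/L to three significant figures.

DO ≈ 4.50 mg/L

k_d L₀/(k_r−k_d) = 0.416×54.4/(2.00−0.416) = 22.63/1.584 = 14.29 mg/L.
e^(−k_d t) = e^(−0.416×1.610) = 0.5118; e^(−k_r t) = e^(−2.00×1.610) = 0.03996.
D = 14.29 × (0.5118 − 0.03996) + 4.07 × 0.03996 = 6.742 + 0.1626 = 6.904 mg/L.
DO = C_s − D = 11.4 − 6.904 = 4.496 mg/L.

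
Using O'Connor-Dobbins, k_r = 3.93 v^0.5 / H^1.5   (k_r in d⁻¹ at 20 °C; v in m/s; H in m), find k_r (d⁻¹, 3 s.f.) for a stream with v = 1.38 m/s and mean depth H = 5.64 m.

k_r = 3.93 × 1.38^0.5 / 5.64^1.5 = 3.93 × 1.175 / 13.39 = 0.3447 d⁻¹.

k_r ≈ 0.345 d⁻¹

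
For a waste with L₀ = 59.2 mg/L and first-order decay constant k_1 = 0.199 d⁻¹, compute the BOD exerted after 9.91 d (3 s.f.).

y ≈ 51.0 mg/L

y_t = L₀(1 − e^(−k_1 t)) = 59.2 × (1 − e^(−0.199×9.91))
= 59.2 × (1 − 0.1392) = 59.2 × 0.8608 = 50.96 mg/L.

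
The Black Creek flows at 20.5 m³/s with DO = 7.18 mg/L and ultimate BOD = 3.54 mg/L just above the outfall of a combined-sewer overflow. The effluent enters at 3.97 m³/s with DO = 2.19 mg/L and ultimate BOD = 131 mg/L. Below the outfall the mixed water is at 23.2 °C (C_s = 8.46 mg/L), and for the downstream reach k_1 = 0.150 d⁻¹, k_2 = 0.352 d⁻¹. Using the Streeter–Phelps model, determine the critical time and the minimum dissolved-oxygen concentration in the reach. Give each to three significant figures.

Mixed DO = (20.5×7.18 + 3.97×2.19)/(20.5+3.97) = 155.9/24.47 = 6.370 mg/L.
Mixed L₀ = (20.5×3.54 + 3.97×131)/(24.47) = 592.6/24.47 = 24.22 mg/L.
Initial deficit D₀ = C_s − DO₀ = 8.46 − 6.370 = 2.090 mg/L.
t_c = (1/0.2020) ln[(0.352/0.150)(1 − 2.090×0.2020/(0.150×24.22))] = 4.950 × ln(2.074) = 3.611 d.
D_c = (0.150/0.352) × 24.22 × e^(−0.150×3.611) = 0.4261 × 24.22 × 0.5818 = 6.004 mg/L.
Minimum DO = 8.46 − 6.004 = 2.456 mg/L.

t_c ≈ 3.61 d; minimum DO ≈ 2.46 mg/L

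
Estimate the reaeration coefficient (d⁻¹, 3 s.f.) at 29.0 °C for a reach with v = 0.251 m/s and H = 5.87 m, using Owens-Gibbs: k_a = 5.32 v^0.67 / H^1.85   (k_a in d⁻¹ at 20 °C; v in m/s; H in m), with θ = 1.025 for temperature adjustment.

k_a ≈ 0.0996 d⁻¹

k_a(20) = 5.32 × 0.251^0.67 / 5.87^1.85 = 5.32 × 0.3961 / 26.42 = 0.07975 d⁻¹.
k_a(29.0) = 0.07975 × 1.025^(29.0−20) = 0.07975 × 1.249 = 0.09959 d⁻¹.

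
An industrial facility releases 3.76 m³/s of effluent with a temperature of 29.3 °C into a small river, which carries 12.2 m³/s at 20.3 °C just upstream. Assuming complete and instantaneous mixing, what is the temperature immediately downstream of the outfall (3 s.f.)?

Flow-weighted mixing: C = (Q_r C_r + Q_w C_w)/(Q_r + Q_w)
= (12.2×20.3 + 3.76×29.3)/(12.2 + 3.76) = 357.8/15.96 = 22.42 °C.

22.4 °C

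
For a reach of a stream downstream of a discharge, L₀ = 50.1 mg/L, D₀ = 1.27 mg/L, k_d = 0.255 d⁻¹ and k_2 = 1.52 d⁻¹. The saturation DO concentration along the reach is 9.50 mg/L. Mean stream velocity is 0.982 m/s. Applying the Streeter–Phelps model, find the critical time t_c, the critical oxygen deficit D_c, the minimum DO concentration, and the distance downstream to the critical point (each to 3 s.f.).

t_c ≈ 1.30 d; D_c ≈ 6.03 mg/L; min DO ≈ 3.47 mg/L; x_c ≈ 111 km

With k_2/k_d = 5.961 and 1 − D₀(k_2−k_d)/(k_d L₀) = 0.8742,
t_c = ln(5.961 × 0.8742) / (1.52 − 0.255) = ln(5.211) / 1.265 = 1.651/1.265 = 1.305 d.
L(t_c) = L₀ e^(−k_d t_c) = 50.1 × 0.7169 = 35.92 mg/L, and at the critical point k_2 D_c = k_d L, so D_c = (0.255/1.52) × 35.92 = 6.026 mg/L.
Minimum DO = C_s − D_c = 9.50 − 6.026 = 3.474 mg/L.
x_c = v t_c = 0.982 m/s × 1.305 d × 86400 s/d = 110700 m ≈ 111 km.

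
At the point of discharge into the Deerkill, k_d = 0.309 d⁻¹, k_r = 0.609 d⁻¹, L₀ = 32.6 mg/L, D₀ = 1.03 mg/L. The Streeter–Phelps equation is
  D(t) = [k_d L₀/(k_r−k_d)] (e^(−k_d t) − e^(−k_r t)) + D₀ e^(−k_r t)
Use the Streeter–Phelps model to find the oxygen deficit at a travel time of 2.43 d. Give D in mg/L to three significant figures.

k_d L₀/(k_r−k_d) = 0.309×32.6/(0.609−0.309) = 10.07/0.3000 = 33.58 mg/L.
e^(−k_d t) = e^(−0.309×2.430) = 0.4720; e^(−k_r t) = e^(−0.609×2.430) = 0.2277.
D = 33.58 × (0.4720 − 0.2277) + 1.03 × 0.2277 = 8.203 + 0.2345 = 8.437 mg/L.

D ≈ 8.44 mg/L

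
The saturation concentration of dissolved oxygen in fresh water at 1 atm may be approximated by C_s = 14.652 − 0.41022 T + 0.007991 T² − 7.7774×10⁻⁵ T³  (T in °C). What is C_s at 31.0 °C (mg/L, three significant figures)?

C_s = 14.652 − 0.41022×31.0 + 0.007991×31.0² − 7.7774×10⁻⁵×31.0³ = 7.298 mg/L.

C_s ≈ 7.30 mg/L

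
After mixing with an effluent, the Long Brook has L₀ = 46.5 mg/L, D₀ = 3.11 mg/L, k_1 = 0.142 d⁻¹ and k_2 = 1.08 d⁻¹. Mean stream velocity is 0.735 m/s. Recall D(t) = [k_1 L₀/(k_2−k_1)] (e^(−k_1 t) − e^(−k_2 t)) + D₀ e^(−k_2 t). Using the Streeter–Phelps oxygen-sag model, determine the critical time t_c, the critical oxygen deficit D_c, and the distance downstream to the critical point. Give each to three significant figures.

t_c ≈ 1.54 d; D_c ≈ 4.91 mg/L; x_c ≈ 97.9 km

At the critical point dD/dt = 0, so k_1 L₀ e^(−k_1 t) = k_2 D. Substituting D(t) from the Streeter–Phelps equation and solving for t gives
t_c = ln[(k_2/k_1)(1 − D₀(k_2−k_1)/(k_1 L₀))] / (k_2−k_1).
Here k_2−k_1 = 0.9380 d⁻¹ and 1 − D₀(k_2−k_1)/(k_1 L₀) = 1 − 3.11×0.9380/(0.142×46.5) = 0.5582, so
t_c = ln(7.606 × 0.5582) / 0.9380 = 1.446 / 0.9380 = 1.541 d.
L(t_c) = L₀ e^(−k_1 t_c) = 46.5 × 0.8034 = 37.36 mg/L, and at the critical point k_2 D_c = k_1 L, so D_c = (0.142/1.08) × 37.36 = 4.912 mg/L.
x_c = v t_c = 0.735 m/s × 1.541 d × 86400 s/d = 97890 m ≈ 97.9 km.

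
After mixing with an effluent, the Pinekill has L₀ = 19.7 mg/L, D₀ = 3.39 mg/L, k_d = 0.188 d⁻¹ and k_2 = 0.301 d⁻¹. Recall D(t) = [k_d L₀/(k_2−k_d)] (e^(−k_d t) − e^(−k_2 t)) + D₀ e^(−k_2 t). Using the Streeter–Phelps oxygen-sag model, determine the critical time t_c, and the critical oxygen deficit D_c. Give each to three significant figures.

t_c ≈ 3.20 d; D_c ≈ 6.74 mg/L

t_c = [1/(k_2−k_d)] ln[(k_2/k_d)(1 − D₀(k_2−k_d)/(k_d L₀))]
= [1/(0.301−0.188)] ln[(0.301/0.188)(1 − 3.39×0.1130/(0.188×19.7))]
= (1/0.1130) ln[1.601 × 0.8966] = 8.850 × ln(1.435) = 8.850 × 0.3615 = 3.199 d.
L(t_c) = L₀ e^(−k_d t_c) = 19.7 × 0.5480 = 10.80 mg/L, and at the critical point k_2 D_c = k_d L, so D_c = (0.188/0.301) × 10.80 = 6.743 mg/L.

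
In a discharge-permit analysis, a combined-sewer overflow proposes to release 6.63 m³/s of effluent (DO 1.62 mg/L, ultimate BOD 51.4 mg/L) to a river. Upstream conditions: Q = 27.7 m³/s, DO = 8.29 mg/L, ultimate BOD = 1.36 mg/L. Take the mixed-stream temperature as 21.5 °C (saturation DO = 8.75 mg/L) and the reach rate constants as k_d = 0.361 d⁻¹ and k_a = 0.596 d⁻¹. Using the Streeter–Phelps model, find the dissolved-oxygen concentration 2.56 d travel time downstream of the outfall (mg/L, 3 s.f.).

Mixed DO = (27.7×8.29 + 6.63×1.62)/(27.7+6.63) = 240.4/34.33 = 7.002 mg/L.
Mixed L₀ = (27.7×1.36 + 6.63×51.4)/(34.33) = 378.5/34.33 = 11.02 mg/L.
Initial deficit D₀ = C_s − DO₀ = 8.75 − 7.002 = 1.748 mg/L.
D(2.56) = [0.361×11.02/(0.596−0.361)](e^(−0.361×2.56) − e^(−0.596×2.56)) + 1.748 e^(−0.596×2.56)
= 16.93 × (0.3969 − 0.2175) + 1.748 × 0.2175 = 3.418 mg/L.
DO = 8.75 − 3.418 = 5.332 mg/L.

DO ≈ 5.33 mg/L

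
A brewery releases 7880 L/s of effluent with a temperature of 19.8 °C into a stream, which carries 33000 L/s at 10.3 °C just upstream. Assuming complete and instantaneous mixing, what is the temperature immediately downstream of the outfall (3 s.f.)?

Flow-weighted mixing: C = (Q_r C_r + Q_w C_w)/(Q_r + Q_w)
= (33000×10.3 + 7880×19.8)/(33000 + 7880) = 495900/40880 = 12.13 °C.

12.1 °C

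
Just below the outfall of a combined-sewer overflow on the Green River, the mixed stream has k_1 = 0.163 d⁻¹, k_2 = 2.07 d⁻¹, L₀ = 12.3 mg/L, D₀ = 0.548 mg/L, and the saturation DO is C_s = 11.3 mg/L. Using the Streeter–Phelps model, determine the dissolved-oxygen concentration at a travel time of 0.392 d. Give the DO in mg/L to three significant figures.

k_1 L₀/(k_2−k_1) = 0.163×12.3/(2.07−0.163) = 2.005/1.907 = 1.051 mg/L.
e^(−k_1 t) = e^(−0.163×0.3920) = 0.9381; e^(−k_2 t) = e^(−2.07×0.3920) = 0.4442.
D = 1.051 × (0.9381 − 0.4442) + 0.548 × 0.4442 = 0.5192 + 0.2434 = 0.7627 mg/L.
DO = C_s − D = 11.3 − 0.7627 = 10.54 mg/L.

DO ≈ 10.5 mg/L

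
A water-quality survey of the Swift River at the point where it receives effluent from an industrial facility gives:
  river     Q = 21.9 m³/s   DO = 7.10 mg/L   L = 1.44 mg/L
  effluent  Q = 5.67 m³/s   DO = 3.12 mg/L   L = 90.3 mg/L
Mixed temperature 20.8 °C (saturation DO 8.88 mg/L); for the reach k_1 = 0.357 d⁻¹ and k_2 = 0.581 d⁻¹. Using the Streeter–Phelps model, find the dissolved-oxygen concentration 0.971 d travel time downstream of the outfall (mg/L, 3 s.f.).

Mixed DO = (21.9×7.10 + 5.67×3.12)/(21.9+5.67) = 173.2/27.57 = 6.281 mg/L.
Mixed L₀ = (21.9×1.44 + 5.67×90.3)/(27.57) = 543.5/27.57 = 19.71 mg/L.
Initial deficit D₀ = C_s − DO₀ = 8.88 − 6.281 = 2.599 mg/L.
D(0.971) = [0.357×19.71/(0.581−0.357)](e^(−0.357×0.971) − e^(−0.581×0.971)) + 2.599 e^(−0.581×0.971)
= 31.42 × (0.7071 − 0.5688) + 2.599 × 0.5688 = 5.821 mg/L.
DO = 8.88 − 5.821 = 3.059 mg/L.

DO ≈ 3.06 mg/L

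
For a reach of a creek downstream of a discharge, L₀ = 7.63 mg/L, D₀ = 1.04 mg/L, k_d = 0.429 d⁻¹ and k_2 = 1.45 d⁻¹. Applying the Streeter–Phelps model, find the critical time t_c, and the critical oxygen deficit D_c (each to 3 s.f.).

At the critical point dD/dt = 0, so k_d L₀ e^(−k_d t) = k_2 D. Substituting D(t) from the Streeter–Phelps equation and solving for t gives
t_c = ln[(k_2/k_d)(1 − D₀(k_2−k_d)/(k_d L₀))] / (k_2−k_d).
Here k_2−k_d = 1.021 d⁻¹ and 1 − D₀(k_2−k_d)/(k_d L₀) = 1 − 1.04×1.021/(0.429×7.63) = 0.6756, so
t_c = ln(3.380 × 0.6756) / 1.021 = 0.8257 / 1.021 = 0.8087 d.
L(t_c) = L₀ e^(−k_d t_c) = 7.63 × 0.7068 = 5.393 mg/L, and at the critical point k_2 D_c = k_d L, so D_c = (0.429/1.45) × 5.393 = 1.596 mg/L.

t_c ≈ 0.809 d; D_c ≈ 1.60 mg/L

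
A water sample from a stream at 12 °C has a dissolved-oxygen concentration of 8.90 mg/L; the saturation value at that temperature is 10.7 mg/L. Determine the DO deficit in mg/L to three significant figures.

D = C_s − C = 10.7 − 8.90 = 1.80 mg/L.

D ≈ 1.80 mg/L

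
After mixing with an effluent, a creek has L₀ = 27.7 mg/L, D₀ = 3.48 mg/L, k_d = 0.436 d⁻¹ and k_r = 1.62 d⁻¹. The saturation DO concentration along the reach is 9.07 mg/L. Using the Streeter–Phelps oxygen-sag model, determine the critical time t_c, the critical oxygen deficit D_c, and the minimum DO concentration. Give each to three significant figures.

t_c ≈ 0.756 d; D_c ≈ 5.36 mg/L; min DO ≈ 3.71 mg/L

With k_r/k_d = 3.716 and 1 − D₀(k_r−k_d)/(k_d L₀) = 0.6588,
t_c = ln(3.716 × 0.6588) / (1.62 − 0.436) = ln(2.448) / 1.184 = 0.8953/1.184 = 0.7561 d.
D_c = (k_d/k_r) L₀ e^(−k_d t_c) = (0.436/1.62) × 27.7 × e^(−0.436×0.7561) = 0.2691 × 27.7 × 0.7192 = 5.361 mg/L.
Minimum DO = C_s − D_c = 9.07 − 5.361 = 3.709 mg/L.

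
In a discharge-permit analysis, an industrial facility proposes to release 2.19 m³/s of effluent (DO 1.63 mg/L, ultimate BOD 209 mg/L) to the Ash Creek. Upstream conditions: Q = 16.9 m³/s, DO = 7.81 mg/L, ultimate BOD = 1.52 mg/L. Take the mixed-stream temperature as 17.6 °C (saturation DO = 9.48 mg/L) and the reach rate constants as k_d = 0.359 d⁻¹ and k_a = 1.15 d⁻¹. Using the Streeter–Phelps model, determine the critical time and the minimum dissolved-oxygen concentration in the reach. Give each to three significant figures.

Mixed DO = (16.9×7.81 + 2.19×1.63)/(16.9+2.19) = 135.6/19.09 = 7.101 mg/L.
Mixed L₀ = (16.9×1.52 + 2.19×209)/(19.09) = 483.4/19.09 = 25.32 mg/L.
Initial deficit D₀ = C_s − DO₀ = 9.48 − 7.101 = 2.379 mg/L.
t_c = (1/0.7910) ln[(1.15/0.359)(1 − 2.379×0.7910/(0.359×25.32))] = 1.264 × ln(2.540) = 1.179 d.
D_c = (0.359/1.15) × 25.32 × e^(−0.359×1.179) = 0.3122 × 25.32 × 0.6550 = 5.178 mg/L.
Minimum DO = 9.48 − 5.178 = 4.302 mg/L.

t_c ≈ 1.18 d; minimum DO ≈ 4.30 mg/L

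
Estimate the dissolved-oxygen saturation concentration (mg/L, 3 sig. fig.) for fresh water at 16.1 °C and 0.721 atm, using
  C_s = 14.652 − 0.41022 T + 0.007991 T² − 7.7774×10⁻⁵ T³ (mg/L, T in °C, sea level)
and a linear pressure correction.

C_s ≈ 7.06 mg/L

At sea level: C_s = 14.652 − 0.41022×16.1 + 0.007991×16.1² − 7.7774×10⁻⁵×16.1³ = 9.794 mg/L.
Pressure correction: C_s' = 9.794 × 0.721 = 7.062 mg/L.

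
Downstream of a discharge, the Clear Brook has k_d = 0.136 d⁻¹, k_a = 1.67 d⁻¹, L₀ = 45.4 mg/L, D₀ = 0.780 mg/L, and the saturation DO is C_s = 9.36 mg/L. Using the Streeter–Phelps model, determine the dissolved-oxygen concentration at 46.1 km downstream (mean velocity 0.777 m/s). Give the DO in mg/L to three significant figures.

DO ≈ 6.72 mg/L

Travel time t = x/v = 46.1 km / (0.777 m/s) = 46100 m / 0.777 m/s = 59330 s = 0.6867 d.
k_d L₀/(k_a−k_d) = 0.136×45.4/(1.67−0.136) = 6.174/1.534 = 4.025 mg/L.
e^(−k_d t) = e^(−0.136×0.6867) = 0.9108; e^(−k_a t) = e^(−1.67×0.6867) = 0.3177.
D = 4.025 × (0.9108 − 0.3177) + 0.780 × 0.3177 = 2.388 + 0.2478 = 2.635 mg/L.
DO = C_s − D = 9.36 − 2.635 = 6.725 mg/L.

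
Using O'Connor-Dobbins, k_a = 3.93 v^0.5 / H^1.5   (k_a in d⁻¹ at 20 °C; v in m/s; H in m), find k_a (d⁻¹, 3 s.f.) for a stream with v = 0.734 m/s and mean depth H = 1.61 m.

k_a = 3.93 × 0.734^0.5 / 1.61^1.5 = 3.93 × 0.8567 / 2.043 = 1.648 d⁻¹.

k_a ≈ 1.65 d⁻¹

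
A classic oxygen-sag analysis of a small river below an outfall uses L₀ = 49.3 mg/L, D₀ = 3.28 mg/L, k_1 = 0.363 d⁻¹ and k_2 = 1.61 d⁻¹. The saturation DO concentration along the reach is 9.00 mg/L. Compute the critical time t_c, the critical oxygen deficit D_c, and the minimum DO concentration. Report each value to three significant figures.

t_c ≈ 0.986 d; D_c ≈ 7.77 mg/L; min DO ≈ 1.23 mg/L

With k_2/k_1 = 4.435 and 1 − D₀(k_2−k_1)/(k_1 L₀) = 0.7714,
t_c = ln(4.435 × 0.7714) / (1.61 − 0.363) = ln(3.422) / 1.247 = 1.230/1.247 = 0.9864 d.
L(t_c) = L₀ e^(−k_1 t_c) = 49.3 × 0.6990 = 34.46 mg/L, and at the critical point k_2 D_c = k_1 L, so D_c = (0.363/1.61) × 34.46 = 7.770 mg/L.
Minimum DO = C_s − D_c = 9.00 − 7.770 = 1.230 mg/L.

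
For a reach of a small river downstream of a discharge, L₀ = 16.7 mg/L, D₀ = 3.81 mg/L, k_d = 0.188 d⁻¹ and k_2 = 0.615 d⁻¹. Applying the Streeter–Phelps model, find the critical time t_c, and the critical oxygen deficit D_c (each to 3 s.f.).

t_c = [1/(k_2−k_d)] ln[(k_2/k_d)(1 − D₀(k_2−k_d)/(k_d L₀))]
= [1/(0.615−0.188)] ln[(0.615/0.188)(1 − 3.81×0.4270/(0.188×16.7))]
= (1/0.4270) ln[3.271 × 0.4818] = 2.342 × ln(1.576) = 2.342 × 0.4550 = 1.066 d.
D_c = (k_d/k_2) L₀ e^(−k_d t_c) = (0.188/0.615) × 16.7 × e^(−0.188×1.066) = 0.3057 × 16.7 × 0.8185 = 4.178 mg/L.

t_c ≈ 1.07 d; D_c ≈ 4.18 mg/L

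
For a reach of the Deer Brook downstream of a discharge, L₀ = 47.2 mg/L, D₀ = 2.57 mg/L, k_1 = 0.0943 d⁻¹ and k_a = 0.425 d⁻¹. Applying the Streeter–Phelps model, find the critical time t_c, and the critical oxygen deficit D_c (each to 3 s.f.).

With k_a/k_1 = 4.507 and 1 − D₀(k_a−k_1)/(k_1 L₀) = 0.8091,
t_c = ln(4.507 × 0.8091) / (0.425 − 0.0943) = ln(3.646) / 0.3307 = 1.294/0.3307 = 3.912 d.
L(t_c) = L₀ e^(−k_1 t_c) = 47.2 × 0.6915 = 32.64 mg/L, and at the critical point k_a D_c = k_1 L, so D_c = (0.0943/0.425) × 32.64 = 7.242 mg/L.

t_c ≈ 3.91 d; D_c ≈ 7.24 mg/L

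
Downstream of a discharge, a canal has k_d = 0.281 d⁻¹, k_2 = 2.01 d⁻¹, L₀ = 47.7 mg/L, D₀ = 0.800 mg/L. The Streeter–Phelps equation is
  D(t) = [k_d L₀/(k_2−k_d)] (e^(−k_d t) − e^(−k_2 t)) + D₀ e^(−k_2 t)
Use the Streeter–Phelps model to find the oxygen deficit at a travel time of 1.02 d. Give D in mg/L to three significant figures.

D ≈ 4.93 mg/L

k_d L₀/(k_2−k_d) = 0.281×47.7/(2.01−0.281) = 13.40/1.729 = 7.752 mg/L.
e^(−k_d t) = e^(−0.281×1.020) = 0.7508; e^(−k_2 t) = e^(−2.01×1.020) = 0.1287.
D = 7.752 × (0.7508 − 0.1287) + 0.800 × 0.1287 = 4.823 + 0.1030 = 4.926 mg/L.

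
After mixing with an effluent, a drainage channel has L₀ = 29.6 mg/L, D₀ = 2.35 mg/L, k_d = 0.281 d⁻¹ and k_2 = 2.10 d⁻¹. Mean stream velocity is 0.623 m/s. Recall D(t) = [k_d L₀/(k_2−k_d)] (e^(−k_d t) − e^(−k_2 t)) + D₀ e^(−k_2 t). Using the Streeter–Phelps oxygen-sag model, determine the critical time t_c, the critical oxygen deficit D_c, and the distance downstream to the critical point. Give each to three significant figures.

t_c = [1/(k_2−k_d)] ln[(k_2/k_d)(1 − D₀(k_2−k_d)/(k_d L₀))]
= [1/(2.10−0.281)] ln[(2.10/0.281)(1 − 2.35×1.819/(0.281×29.6))]
= (1/1.819) ln[7.473 × 0.4861] = 0.5498 × ln(3.633) = 0.5498 × 1.290 = 0.7091 d.
L(t_c) = L₀ e^(−k_d t_c) = 29.6 × 0.8193 = 24.25 mg/L, and at the critical point k_2 D_c = k_d L, so D_c = (0.281/2.10) × 24.25 = 3.245 mg/L.
x_c = v t_c = 0.623 m/s × 0.7091 d × 86400 s/d = 38170 m ≈ 38.2 km.

t_c ≈ 0.709 d; D_c ≈ 3.25 mg/L; x_c ≈ 38.2 km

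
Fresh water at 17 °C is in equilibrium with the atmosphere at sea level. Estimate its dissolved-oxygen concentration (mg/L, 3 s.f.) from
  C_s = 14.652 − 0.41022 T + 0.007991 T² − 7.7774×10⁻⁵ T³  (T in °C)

C_s = 14.652 − 0.41022×17 + 0.007991×17² − 7.7774×10⁻⁵×17³ = 9.606 mg/L.

C_s ≈ 9.61 mg/L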